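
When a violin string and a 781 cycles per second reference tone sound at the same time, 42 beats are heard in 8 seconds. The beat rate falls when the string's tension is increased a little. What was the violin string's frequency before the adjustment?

775.75 Hz

Beat frequency = 42/8 = 5.25 Hz.
|f − 781| = 5.25, so the violin string was at either 775.75 Hz or 786.25 Hz.
Higher tension means higher frequency; the adjustment raises the violin string's frequency.
The beat rate fell, so the adjustment moved the violin string toward 781 Hz — it must have started below the reference.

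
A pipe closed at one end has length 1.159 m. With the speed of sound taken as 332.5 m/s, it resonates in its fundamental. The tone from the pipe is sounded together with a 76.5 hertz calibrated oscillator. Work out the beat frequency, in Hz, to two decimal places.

Closed pipe (odd harmonics): f_n = n·v/(4L) = 1·332.5/(4·1.159) = 71.7213 Hz.
f_beat = |71.7213 − 76.5| = 4.78 Hz.

4.78 Hz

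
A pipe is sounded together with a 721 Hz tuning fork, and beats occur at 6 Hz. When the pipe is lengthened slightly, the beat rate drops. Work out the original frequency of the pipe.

727 Hz

|f − 721| = 6, so the pipe was at either 715 Hz or 727 Hz.
A longer pipe has a lower fundamental; the adjustment lowers the pipe's frequency.
The beat rate fell, so the adjustment moved the pipe toward 721 Hz — it must have started above the reference.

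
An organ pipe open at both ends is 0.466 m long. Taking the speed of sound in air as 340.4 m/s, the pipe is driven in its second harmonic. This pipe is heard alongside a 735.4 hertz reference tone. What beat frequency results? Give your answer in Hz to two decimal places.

Open pipe: f_n = n·v/(2L) = 2·340.4/(2·0.466) = 730.4721 Hz.
f_beat = |730.4721 − 735.4| = 4.93 Hz.

4.93 Hz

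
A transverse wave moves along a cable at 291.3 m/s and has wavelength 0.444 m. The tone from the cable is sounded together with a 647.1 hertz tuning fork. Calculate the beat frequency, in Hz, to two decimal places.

8.98 Hz

Source frequency f = v/λ = 291.3/0.444 = 656.0811 Hz.
f_beat = |656.0811 − 647.1| = 8.98 Hz.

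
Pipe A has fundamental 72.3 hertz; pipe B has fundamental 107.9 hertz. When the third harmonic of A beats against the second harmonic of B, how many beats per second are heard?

Third harmonic of the first: 3·72.3 = 216.9 Hz.
Second harmonic of the second: 2·107.9 = 215.8 Hz.
f_beat = |216.9 − 215.8| = 1.1 Hz.

1.1 Hz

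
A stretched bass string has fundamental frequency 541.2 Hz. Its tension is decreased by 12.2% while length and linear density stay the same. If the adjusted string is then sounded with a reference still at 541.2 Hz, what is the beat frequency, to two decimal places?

For a string, f ∝ √T, so the new frequency is 541.2·√0.878 = 507.1134 Hz.
f_beat = |507.1134 − 541.2| = 34.09 Hz.

34.09 Hz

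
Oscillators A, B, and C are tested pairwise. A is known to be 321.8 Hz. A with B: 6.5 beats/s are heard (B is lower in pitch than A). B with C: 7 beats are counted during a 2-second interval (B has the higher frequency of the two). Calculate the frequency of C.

B is below A, so f_B = 321.8 − 6.5 = 315.3 Hz.
B–C: Beat frequency = 7/2 = 3.5 Hz.
C is below B, so f_C = 315.3 − 3.5 = 311.8 Hz.

311.8 Hz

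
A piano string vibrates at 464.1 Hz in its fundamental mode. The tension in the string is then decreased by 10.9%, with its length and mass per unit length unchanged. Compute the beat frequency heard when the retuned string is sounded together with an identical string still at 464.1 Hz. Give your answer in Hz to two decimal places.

For a string, f ∝ √T, so the new frequency is 464.1·√0.891 = 438.0770 Hz.
f_beat = |438.0770 − 464.1| = 26.02 Hz.

26.02 Hz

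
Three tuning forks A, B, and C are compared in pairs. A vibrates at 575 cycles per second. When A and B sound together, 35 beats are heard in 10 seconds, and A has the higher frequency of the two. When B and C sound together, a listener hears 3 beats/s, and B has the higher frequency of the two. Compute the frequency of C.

A–B: Beat frequency = 35/10 = 3.5 Hz.
B is below A, so f_B = 575 − 3.5 = 571.5 Hz.
C is below B, so f_C = 571.5 − 3 = 568.5 Hz.

568.5 Hz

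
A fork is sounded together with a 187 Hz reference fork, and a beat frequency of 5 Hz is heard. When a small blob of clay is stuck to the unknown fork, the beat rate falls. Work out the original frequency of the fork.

192 Hz

|f − 187| = 5, so the fork was at either 182 Hz or 192 Hz.
Adding mass to a fork lowers its frequency; the adjustment lowers the fork's frequency.
The beat rate fell, so the adjustment moved the fork toward 187 Hz — it must have started above the reference.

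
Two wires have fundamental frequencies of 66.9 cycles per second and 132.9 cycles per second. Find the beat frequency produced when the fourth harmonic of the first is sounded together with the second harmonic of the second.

Fourth harmonic of the first: 4·66.9 = 267.6 Hz.
Second harmonic of the second: 2·132.9 = 265.8 Hz.
f_beat = |267.6 − 265.8| = 1.8 Hz.

1.8 Hz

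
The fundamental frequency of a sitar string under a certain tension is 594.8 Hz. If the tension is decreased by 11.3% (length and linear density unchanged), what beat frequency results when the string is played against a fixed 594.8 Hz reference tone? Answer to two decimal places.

34.61 Hz

For a string, f ∝ √T, so the new frequency is 594.8·√0.887 = 560.1867 Hz.
f_beat = |560.1867 − 594.8| = 34.61 Hz.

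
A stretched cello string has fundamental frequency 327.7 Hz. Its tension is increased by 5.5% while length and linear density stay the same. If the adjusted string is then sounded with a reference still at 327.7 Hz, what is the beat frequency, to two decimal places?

For a string, f ∝ √T, so the new frequency is 327.7·√1.055 = 336.5911 Hz.
f_beat = |336.5911 − 327.7| = 8.89 Hz.

8.89 Hz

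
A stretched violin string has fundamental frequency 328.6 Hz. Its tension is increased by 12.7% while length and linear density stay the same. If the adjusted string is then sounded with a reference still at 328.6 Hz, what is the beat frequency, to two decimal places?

20.24 Hz

For a string, f ∝ √T, so the new frequency is 328.6·√1.127 = 348.8426 Hz.
f_beat = |348.8426 − 328.6| = 20.24 Hz.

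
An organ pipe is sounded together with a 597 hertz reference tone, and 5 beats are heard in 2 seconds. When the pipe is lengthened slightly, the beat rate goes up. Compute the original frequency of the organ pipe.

594.5 Hz

Beat frequency = 5/2 = 2.5 Hz.
|f − 597| = 2.5, so the organ pipe was at either 594.5 Hz or 599.5 Hz.
A longer pipe has a lower fundamental; the adjustment lowers the organ pipe's frequency.
The beat rate rose, so the adjustment moved the organ pipe further from 597 Hz — it was already below the reference.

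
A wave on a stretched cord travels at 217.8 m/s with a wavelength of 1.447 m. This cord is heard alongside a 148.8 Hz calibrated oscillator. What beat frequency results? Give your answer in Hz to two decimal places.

1.72 Hz

Source frequency f = v/λ = 217.8/1.447 = 150.5183 Hz.
f_beat = |150.5183 − 148.8| = 1.72 Hz.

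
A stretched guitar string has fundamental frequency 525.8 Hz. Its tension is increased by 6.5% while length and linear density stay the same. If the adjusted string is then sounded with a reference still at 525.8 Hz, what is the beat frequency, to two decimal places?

For a string, f ∝ √T, so the new frequency is 525.8·√1.065 = 542.6195 Hz.
f_beat = |542.6195 − 525.8| = 16.82 Hz.

16.82 Hz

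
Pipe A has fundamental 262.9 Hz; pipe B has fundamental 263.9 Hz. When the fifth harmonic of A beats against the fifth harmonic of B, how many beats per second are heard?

5.0 Hz

Fifth harmonic of the first: 5·262.9 = 1314.5 Hz.
Fifth harmonic of the second: 5·263.9 = 1319.5 Hz.
f_beat = |1314.5 − 1319.5| = 5.0 Hz.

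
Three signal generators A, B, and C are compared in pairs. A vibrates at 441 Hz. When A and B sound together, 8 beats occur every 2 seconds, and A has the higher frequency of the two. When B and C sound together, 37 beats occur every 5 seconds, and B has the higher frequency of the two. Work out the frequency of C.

A–B: Beat frequency = 8/2 = 4 Hz.
B is below A, so f_B = 441 − 4 = 437 Hz.
B–C: Beat frequency = 37/5 = 7.4 Hz.
C is below B, so f_C = 437 − 7.4 = 429.6 Hz.

429.6 Hz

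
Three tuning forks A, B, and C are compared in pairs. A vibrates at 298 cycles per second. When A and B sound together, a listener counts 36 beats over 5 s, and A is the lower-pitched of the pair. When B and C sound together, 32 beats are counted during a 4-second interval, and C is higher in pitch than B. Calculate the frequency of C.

A–B: Beat frequency = 36/5 = 7.2 Hz.
B is above A, so f_B = 298 + 7.2 = 305.2 Hz.
B–C: Beat frequency = 32/4 = 8 Hz.
C is above B, so f_C = 305.2 + 8 = 313.2 Hz.

313.2 Hz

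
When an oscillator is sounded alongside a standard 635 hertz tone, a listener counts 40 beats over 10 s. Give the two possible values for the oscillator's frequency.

Beat frequency = 40/10 = 4 Hz.
|f − 635| = 4, so f = 635 ± 4.

631 Hz or 639 Hz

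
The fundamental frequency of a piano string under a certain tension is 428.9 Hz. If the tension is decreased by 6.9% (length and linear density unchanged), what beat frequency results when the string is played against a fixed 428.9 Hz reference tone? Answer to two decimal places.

15.06 Hz

For a string, f ∝ √T, so the new frequency is 428.9·√0.931 = 413.8385 Hz.
f_beat = |413.8385 − 428.9| = 15.06 Hz.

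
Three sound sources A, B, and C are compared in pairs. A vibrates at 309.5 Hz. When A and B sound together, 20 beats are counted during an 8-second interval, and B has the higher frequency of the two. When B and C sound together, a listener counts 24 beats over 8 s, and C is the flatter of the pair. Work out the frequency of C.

309 Hz

A–B: Beat frequency = 20/8 = 2.5 Hz.
B is above A, so f_B = 309.5 + 2.5 = 312 Hz.
B–C: Beat frequency = 24/8 = 3 Hz.
C is below B, so f_C = 312 − 3 = 309 Hz.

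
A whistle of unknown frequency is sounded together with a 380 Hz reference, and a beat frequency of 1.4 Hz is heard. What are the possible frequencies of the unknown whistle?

378.6 Hz or 381.4 Hz

|f − 380| = 1.4, so f = 380 ± 1.4.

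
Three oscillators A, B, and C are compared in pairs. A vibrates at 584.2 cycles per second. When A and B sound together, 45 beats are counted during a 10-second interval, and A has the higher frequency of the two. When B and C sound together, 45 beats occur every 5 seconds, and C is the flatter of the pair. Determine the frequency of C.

A–B: Beat frequency = 45/10 = 4.5 Hz.
B is below A, so f_B = 584.2 − 4.5 = 579.7 Hz.
B–C: Beat frequency = 45/5 = 9 Hz.
C is below B, so f_C = 579.7 − 9 = 570.7 Hz.

570.7 Hz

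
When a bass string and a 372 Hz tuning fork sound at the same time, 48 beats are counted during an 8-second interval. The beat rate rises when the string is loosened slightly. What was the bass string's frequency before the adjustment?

Beat frequency = 48/8 = 6 Hz.
|f − 372| = 6, so the bass string was at either 366 Hz or 378 Hz.
Reducing tension lowers a string's frequency; the adjustment lowers the bass string's frequency.
The beat rate rose, so the adjustment moved the bass string further from 372 Hz — it was already below the reference.

366 Hz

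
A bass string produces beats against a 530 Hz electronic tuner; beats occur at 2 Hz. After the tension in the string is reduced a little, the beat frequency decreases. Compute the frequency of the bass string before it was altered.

532 Hz

|f − 530| = 2, so the bass string was at either 528 Hz or 532 Hz.
Lower tension means lower frequency; the adjustment lowers the bass string's frequency.
The beat rate fell, so the adjustment moved the bass string toward 530 Hz — it must have started above the reference.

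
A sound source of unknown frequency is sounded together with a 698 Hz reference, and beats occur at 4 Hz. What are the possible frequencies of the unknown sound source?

694 Hz or 702 Hz

|f − 698| = 4, so f = 698 ± 4.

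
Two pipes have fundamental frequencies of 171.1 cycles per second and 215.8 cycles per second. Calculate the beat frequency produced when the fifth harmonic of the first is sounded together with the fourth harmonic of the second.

Fifth harmonic of the first: 5·171.1 = 855.5 Hz.
Fourth harmonic of the second: 4·215.8 = 863.2 Hz.
f_beat = |855.5 − 863.2| = 7.7 Hz.

7.7 Hz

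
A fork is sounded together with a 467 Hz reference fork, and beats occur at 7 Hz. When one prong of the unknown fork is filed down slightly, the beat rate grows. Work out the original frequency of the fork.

|f − 467| = 7, so the fork was at either 460 Hz or 474 Hz.
Filing a prong removes mass and raises the fork's frequency; the adjustment raises the fork's frequency.
The beat rate rose, so the adjustment moved the fork further from 467 Hz — it was already above the reference.

474 Hz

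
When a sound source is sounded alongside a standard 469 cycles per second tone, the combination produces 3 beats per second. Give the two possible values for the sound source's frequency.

|f − 469| = 3, so f = 469 ± 3.

466 Hz or 472 Hz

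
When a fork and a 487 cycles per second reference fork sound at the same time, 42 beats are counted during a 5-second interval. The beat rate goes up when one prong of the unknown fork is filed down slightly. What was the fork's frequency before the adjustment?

495.4 Hz

Beat frequency = 42/5 = 8.4 Hz.
|f − 487| = 8.4, so the fork was at either 478.6 Hz or 495.4 Hz.
Filing a prong removes mass and raises the fork's frequency; the adjustment raises the fork's frequency.
The beat rate rose, so the adjustment moved the fork further from 487 Hz — it was already above the reference.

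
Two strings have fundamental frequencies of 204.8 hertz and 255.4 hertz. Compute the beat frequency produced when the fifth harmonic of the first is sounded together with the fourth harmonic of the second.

2.4 Hz

Fifth harmonic of the first: 5·204.8 = 1024.0 Hz.
Fourth harmonic of the second: 4·255.4 = 1021.6 Hz.
f_beat = |1024.0 − 1021.6| = 2.4 Hz.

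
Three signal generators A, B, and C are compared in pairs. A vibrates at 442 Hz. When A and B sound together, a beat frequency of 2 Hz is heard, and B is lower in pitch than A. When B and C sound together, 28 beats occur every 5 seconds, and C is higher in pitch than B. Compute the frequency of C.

445.6 Hz

B is below A, so f_B = 442 − 2 = 440 Hz.
B–C: Beat frequency = 28/5 = 5.6 Hz.
C is above B, so f_C = 440 + 5.6 = 445.6 Hz.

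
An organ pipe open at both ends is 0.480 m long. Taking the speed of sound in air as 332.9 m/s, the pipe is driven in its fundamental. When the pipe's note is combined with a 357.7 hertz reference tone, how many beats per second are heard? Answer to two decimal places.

Open pipe: f_n = n·v/(2L) = 1·332.9/(2·0.480) = 346.7708 Hz.
f_beat = |346.7708 − 357.7| = 10.93 Hz.

10.93 Hz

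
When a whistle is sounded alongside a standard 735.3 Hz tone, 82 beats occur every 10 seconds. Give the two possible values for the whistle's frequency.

Beat frequency = 82/10 = 8.2 Hz.
|f − 735.3| = 8.2, so f = 735.3 ± 8.2.

727.1 Hz or 743.5 Hz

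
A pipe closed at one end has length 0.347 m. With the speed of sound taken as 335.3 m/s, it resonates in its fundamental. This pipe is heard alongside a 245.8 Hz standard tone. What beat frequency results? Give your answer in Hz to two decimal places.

4.23 Hz

Closed pipe (odd harmonics): f_n = n·v/(4L) = 1·335.3/(4·0.347) = 241.5706 Hz.
f_beat = |241.5706 − 245.8| = 4.23 Hz.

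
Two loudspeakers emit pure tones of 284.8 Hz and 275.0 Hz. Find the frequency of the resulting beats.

9.8 Hz

Beats arise from superposition of two nearby frequencies; the beat rate is |f₁ − f₂|.
|284.8 − 275.0| = 9.8 Hz.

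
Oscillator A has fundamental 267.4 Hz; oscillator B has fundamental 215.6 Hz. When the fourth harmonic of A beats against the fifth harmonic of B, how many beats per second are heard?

8.4 Hz

Fourth harmonic of the first: 4·267.4 = 1069.6 Hz.
Fifth harmonic of the second: 5·215.6 = 1078.0 Hz.
f_beat = |1069.6 − 1078.0| = 8.4 Hz.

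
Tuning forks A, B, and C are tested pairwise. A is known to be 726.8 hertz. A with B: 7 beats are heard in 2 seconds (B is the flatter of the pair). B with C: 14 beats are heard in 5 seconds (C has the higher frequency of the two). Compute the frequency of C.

726.1 Hz

A–B: Beat frequency = 7/2 = 3.5 Hz.
B is below A, so f_B = 726.8 − 3.5 = 723.3 Hz.
B–C: Beat frequency = 14/5 = 2.8 Hz.
C is above B, so f_C = 723.3 + 2.8 = 726.1 Hz.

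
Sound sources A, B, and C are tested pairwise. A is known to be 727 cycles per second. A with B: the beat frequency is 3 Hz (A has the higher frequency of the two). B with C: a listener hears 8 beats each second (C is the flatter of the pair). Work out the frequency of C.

716 Hz

B is below A, so f_B = 727 − 3 = 724 Hz.
C is below B, so f_C = 724 − 8 = 716 Hz.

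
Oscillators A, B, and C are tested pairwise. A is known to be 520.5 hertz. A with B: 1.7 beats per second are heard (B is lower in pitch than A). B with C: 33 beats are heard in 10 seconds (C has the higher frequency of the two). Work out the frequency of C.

B is below A, so f_B = 520.5 − 1.7 = 518.8 Hz.
B–C: Beat frequency = 33/10 = 3.3 Hz.
C is above B, so f_C = 518.8 + 3.3 = 522.1 Hz.

522.1 Hz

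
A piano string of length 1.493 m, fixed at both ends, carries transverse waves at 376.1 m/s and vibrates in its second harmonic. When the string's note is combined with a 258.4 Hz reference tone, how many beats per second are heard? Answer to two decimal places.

For a string fixed at both ends, f_n = n·v/(2L) = 2·376.1/(2·1.493) = 251.9089 Hz.
f_beat = |251.9089 − 258.4| = 6.49 Hz.

6.49 Hz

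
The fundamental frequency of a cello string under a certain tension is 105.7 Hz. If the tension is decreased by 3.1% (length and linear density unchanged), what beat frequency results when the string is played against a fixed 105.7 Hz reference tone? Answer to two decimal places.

1.65 Hz

For a string, f ∝ √T, so the new frequency is 105.7·√0.969 = 104.0488 Hz.
f_beat = |104.0488 − 105.7| = 1.65 Hz.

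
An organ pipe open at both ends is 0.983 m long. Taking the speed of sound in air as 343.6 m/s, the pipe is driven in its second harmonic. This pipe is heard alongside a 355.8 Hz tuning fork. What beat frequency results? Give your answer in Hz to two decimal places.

6.26 Hz

Open pipe: f_n = n·v/(2L) = 2·343.6/(2·0.983) = 349.5422 Hz.
f_beat = |349.5422 − 355.8| = 6.26 Hz.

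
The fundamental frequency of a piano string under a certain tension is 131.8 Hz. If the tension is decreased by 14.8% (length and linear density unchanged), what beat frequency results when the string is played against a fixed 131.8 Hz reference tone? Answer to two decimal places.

For a string, f ∝ √T, so the new frequency is 131.8·√0.852 = 121.6565 Hz.
f_beat = |121.6565 − 131.8| = 10.14 Hz.

10.14 Hz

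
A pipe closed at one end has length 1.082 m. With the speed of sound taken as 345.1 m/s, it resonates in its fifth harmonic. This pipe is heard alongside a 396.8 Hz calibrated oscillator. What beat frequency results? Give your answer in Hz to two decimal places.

Closed pipe (odd harmonics): f_n = n·v/(4L) = 5·345.1/(4·1.082) = 398.6830 Hz.
f_beat = |398.6830 − 396.8| = 1.88 Hz.

1.88 Hz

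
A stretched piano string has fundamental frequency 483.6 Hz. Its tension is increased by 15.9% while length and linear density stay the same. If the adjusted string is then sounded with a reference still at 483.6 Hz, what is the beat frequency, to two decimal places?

For a string, f ∝ √T, so the new frequency is 483.6·√1.159 = 520.6286 Hz.
f_beat = |520.6286 − 483.6| = 37.03 Hz.

37.03 Hz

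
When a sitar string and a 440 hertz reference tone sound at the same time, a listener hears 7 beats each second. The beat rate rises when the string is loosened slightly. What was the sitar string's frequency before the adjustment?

433 Hz

|f − 440| = 7, so the sitar string was at either 433 Hz or 447 Hz.
Reducing tension lowers a string's frequency; the adjustment lowers the sitar string's frequency.
The beat rate rose, so the adjustment moved the sitar string further from 440 Hz — it was already below the reference.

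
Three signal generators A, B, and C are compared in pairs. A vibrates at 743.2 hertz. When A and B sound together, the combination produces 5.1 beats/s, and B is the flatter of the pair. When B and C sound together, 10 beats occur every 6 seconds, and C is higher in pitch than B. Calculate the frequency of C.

739.7667 Hz

B is below A, so f_B = 743.2 − 5.1 = 738.1 Hz.
B–C: Beat frequency = 10/6 = 1.6667 Hz.
C is above B, so f_C = 738.1 + 1.6667 = 739.7667 Hz.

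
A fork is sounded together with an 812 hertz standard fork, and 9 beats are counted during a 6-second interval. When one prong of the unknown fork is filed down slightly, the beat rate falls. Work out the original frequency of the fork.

810.5 Hz

Beat frequency = 9/6 = 1.5 Hz.
|f − 812| = 1.5, so the fork was at either 810.5 Hz or 813.5 Hz.
Filing a prong removes mass and raises the fork's frequency; the adjustment raises the fork's frequency.
The beat rate fell, so the adjustment moved the fork toward 812 Hz — it must have started below the reference.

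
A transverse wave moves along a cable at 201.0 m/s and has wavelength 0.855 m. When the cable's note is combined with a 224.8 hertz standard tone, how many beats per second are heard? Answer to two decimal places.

10.29 Hz

Source frequency f = v/λ = 201.0/0.855 = 235.0877 Hz.
f_beat = |235.0877 − 224.8| = 10.29 Hz.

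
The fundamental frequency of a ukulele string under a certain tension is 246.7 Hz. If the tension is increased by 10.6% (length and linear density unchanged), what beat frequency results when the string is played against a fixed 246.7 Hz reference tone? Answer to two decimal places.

For a string, f ∝ √T, so the new frequency is 246.7·√1.106 = 259.4458 Hz.
f_beat = |259.4458 − 246.7| = 12.75 Hz.

12.75 Hz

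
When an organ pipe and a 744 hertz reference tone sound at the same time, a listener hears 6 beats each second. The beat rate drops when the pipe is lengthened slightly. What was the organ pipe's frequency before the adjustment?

|f − 744| = 6, so the organ pipe was at either 738 Hz or 750 Hz.
A longer pipe has a lower fundamental; the adjustment lowers the organ pipe's frequency.
The beat rate fell, so the adjustment moved the organ pipe toward 744 Hz — it must have started above the reference.

750 Hz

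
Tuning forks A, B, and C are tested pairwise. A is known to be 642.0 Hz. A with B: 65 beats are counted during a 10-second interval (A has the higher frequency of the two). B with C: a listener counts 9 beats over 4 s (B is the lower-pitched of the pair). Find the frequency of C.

A–B: Beat frequency = 65/10 = 6.5 Hz.
B is below A, so f_B = 642.0 − 6.5 = 635.5 Hz.
B–C: Beat frequency = 9/4 = 2.25 Hz.
C is above B, so f_C = 635.5 + 2.25 = 637.75 Hz.

637.75 Hz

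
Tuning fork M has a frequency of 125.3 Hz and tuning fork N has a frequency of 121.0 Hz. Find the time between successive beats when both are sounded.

0.233 s

f_beat = |125.3 − 121.0| = 4.3 Hz.
Beat period T = 1 / f_beat = 1 / 4.3 s.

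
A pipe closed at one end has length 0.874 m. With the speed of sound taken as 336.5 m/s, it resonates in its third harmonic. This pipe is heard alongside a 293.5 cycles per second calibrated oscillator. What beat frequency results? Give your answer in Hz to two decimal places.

4.74 Hz

Closed pipe (odd harmonics): f_n = n·v/(4L) = 3·336.5/(4·0.874) = 288.7586 Hz.
f_beat = |288.7586 − 293.5| = 4.74 Hz.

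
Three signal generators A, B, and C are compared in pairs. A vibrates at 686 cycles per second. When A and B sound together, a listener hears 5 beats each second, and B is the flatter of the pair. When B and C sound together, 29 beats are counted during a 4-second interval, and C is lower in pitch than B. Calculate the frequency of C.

B is below A, so f_B = 686 − 5 = 681 Hz.
B–C: Beat frequency = 29/4 = 7.25 Hz.
C is below B, so f_C = 681 − 7.25 = 673.75 Hz.

673.75 Hz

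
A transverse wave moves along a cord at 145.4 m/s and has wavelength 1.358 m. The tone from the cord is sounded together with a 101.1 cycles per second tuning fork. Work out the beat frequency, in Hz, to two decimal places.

Source frequency f = v/λ = 145.4/1.358 = 107.0692 Hz.
f_beat = |107.0692 − 101.1| = 5.97 Hz.

5.97 Hz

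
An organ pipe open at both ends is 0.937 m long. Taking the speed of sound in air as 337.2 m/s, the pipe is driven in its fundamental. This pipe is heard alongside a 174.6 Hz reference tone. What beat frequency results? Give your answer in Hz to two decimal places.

5.34 Hz

Open pipe: f_n = n·v/(2L) = 1·337.2/(2·0.937) = 179.9360 Hz.
f_beat = |179.9360 − 174.6| = 5.34 Hz.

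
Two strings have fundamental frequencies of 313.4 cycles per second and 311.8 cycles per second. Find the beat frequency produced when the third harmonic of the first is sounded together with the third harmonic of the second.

Third harmonic of the first: 3·313.4 = 940.2 Hz.
Third harmonic of the second: 3·311.8 = 935.4 Hz.
f_beat = |940.2 − 935.4| = 4.8 Hz.

4.8 Hz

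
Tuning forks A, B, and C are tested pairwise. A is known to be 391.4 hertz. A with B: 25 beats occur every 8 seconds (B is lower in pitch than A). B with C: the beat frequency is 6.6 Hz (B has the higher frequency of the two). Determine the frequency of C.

381.675 Hz

A–B: Beat frequency = 25/8 = 3.125 Hz.
B is below A, so f_B = 391.4 − 3.125 = 388.275 Hz.
C is below B, so f_C = 388.275 − 6.6 = 381.675 Hz.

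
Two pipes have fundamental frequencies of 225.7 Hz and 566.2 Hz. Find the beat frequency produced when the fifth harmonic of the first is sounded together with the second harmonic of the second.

3.9 Hz

Fifth harmonic of the first: 5·225.7 = 1128.5 Hz.
Second harmonic of the second: 2·566.2 = 1132.4 Hz.
f_beat = |1128.5 − 1132.4| = 3.9 Hz.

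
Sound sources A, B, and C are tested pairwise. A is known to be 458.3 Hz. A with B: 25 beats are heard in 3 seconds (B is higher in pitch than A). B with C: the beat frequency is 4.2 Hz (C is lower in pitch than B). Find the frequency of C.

A–B: Beat frequency = 25/3 = 8.3333 Hz.
B is above A, so f_B = 458.3 + 8.3333 = 466.6333 Hz.
C is below B, so f_C = 466.6333 − 4.2 = 462.4333 Hz.

462.4333 Hz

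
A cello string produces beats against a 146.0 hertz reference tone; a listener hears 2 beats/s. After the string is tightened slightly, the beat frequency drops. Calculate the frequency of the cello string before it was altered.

144 Hz

|f − 146.0| = 2, so the cello string was at either 144 Hz or 148 Hz.
Increasing tension raises a string's frequency; the adjustment raises the cello string's frequency.
The beat rate fell, so the adjustment moved the cello string toward 146.0 Hz — it must have started below the reference.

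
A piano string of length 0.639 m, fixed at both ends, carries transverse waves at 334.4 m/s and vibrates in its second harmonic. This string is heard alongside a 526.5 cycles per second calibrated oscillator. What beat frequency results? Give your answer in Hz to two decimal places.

3.18 Hz

For a string fixed at both ends, f_n = n·v/(2L) = 2·334.4/(2·0.639) = 523.3177 Hz.
f_beat = |523.3177 − 526.5| = 3.18 Hz.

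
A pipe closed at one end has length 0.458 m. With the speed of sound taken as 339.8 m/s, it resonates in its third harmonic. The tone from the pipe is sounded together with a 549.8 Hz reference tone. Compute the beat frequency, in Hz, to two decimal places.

Closed pipe (odd harmonics): f_n = n·v/(4L) = 3·339.8/(4·0.458) = 556.4410 Hz.
f_beat = |556.4410 − 549.8| = 6.64 Hz.

6.64 Hz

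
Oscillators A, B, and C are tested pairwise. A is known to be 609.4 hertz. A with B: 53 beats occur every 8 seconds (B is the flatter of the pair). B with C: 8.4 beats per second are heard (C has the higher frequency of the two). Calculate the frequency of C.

A–B: Beat frequency = 53/8 = 6.625 Hz.
B is below A, so f_B = 609.4 − 6.625 = 602.775 Hz.
C is above B, so f_C = 602.775 + 8.4 = 611.175 Hz.

611.175 Hz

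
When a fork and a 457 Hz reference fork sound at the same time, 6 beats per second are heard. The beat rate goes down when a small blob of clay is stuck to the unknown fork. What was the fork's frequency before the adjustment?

|f − 457| = 6, so the fork was at either 451 Hz or 463 Hz.
Adding mass to a fork lowers its frequency; the adjustment lowers the fork's frequency.
The beat rate fell, so the adjustment moved the fork toward 457 Hz — it must have started above the reference.

463 Hz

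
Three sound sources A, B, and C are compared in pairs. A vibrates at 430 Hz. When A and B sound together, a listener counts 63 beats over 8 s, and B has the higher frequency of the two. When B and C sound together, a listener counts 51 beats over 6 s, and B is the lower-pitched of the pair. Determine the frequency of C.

446.375 Hz

A–B: Beat frequency = 63/8 = 7.875 Hz.
B is above A, so f_B = 430 + 7.875 = 437.875 Hz.
B–C: Beat frequency = 51/6 = 8.5 Hz.
C is above B, so f_C = 437.875 + 8.5 = 446.375 Hz.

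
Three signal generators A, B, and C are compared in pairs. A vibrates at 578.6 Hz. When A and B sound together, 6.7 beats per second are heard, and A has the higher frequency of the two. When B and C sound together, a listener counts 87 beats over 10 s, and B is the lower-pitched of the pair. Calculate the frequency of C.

B is below A, so f_B = 578.6 − 6.7 = 571.9 Hz.
B–C: Beat frequency = 87/10 = 8.7 Hz.
C is above B, so f_C = 571.9 + 8.7 = 580.6 Hz.

580.6 Hz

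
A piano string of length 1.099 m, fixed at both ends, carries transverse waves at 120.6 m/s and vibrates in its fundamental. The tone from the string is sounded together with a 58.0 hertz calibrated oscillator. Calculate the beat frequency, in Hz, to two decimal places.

3.13 Hz

For a string fixed at both ends, f_n = n·v/(2L) = 1·120.6/(2·1.099) = 54.8681 Hz.
f_beat = |54.8681 − 58.0| = 3.13 Hz.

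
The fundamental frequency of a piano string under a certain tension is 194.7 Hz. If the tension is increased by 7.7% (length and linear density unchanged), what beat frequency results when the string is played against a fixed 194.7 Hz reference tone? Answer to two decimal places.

7.36 Hz

For a string, f ∝ √T, so the new frequency is 194.7·√1.077 = 202.0570 Hz.
f_beat = |202.0570 − 194.7| = 7.36 Hz.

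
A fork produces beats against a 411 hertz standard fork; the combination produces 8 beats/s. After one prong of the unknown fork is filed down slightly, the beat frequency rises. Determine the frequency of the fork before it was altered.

419 Hz

|f − 411| = 8, so the fork was at either 403 Hz or 419 Hz.
Filing a prong removes mass and raises the fork's frequency; the adjustment raises the fork's frequency.
The beat rate rose, so the adjustment moved the fork further from 411 Hz — it was already above the reference.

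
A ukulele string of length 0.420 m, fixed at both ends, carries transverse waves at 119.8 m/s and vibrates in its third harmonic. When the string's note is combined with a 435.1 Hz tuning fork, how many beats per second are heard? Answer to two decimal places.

7.24 Hz

For a string fixed at both ends, f_n = n·v/(2L) = 3·119.8/(2·0.420) = 427.8571 Hz.
f_beat = |427.8571 − 435.1| = 7.24 Hz.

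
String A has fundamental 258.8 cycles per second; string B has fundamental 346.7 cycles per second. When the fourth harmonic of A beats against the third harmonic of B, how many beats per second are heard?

Fourth harmonic of the first: 4·258.8 = 1035.2 Hz.
Third harmonic of the second: 3·346.7 = 1040.1 Hz.
f_beat = |1035.2 − 1040.1| = 4.9 Hz.

4.9 Hz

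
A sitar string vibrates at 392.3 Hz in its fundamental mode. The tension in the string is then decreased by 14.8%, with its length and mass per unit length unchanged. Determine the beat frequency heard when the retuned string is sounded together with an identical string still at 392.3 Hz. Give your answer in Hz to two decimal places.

30.19 Hz

For a string, f ∝ √T, so the new frequency is 392.3·√0.852 = 362.1080 Hz.
f_beat = |362.1080 − 392.3| = 30.19 Hz.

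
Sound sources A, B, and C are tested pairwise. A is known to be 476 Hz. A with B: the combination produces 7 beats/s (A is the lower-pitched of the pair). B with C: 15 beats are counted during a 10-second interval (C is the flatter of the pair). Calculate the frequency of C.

481.5 Hz

B is above A, so f_B = 476 + 7 = 483 Hz.
B–C: Beat frequency = 15/10 = 1.5 Hz.
C is below B, so f_C = 483 − 1.5 = 481.5 Hz.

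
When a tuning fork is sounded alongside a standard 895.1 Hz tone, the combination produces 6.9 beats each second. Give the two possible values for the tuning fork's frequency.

|f − 895.1| = 6.9, so f = 895.1 ± 6.9.

888.2 Hz or 902 Hz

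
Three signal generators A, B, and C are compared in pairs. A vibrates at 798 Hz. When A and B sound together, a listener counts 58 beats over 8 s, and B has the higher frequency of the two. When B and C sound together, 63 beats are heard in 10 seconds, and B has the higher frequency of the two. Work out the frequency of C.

A–B: Beat frequency = 58/8 = 7.25 Hz.
B is above A, so f_B = 798 + 7.25 = 805.25 Hz.
B–C: Beat frequency = 63/10 = 6.3 Hz.
C is below B, so f_C = 805.25 − 6.3 = 798.95 Hz.

798.95 Hz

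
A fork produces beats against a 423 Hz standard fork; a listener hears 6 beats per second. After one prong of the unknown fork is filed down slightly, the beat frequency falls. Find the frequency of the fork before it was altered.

|f − 423| = 6, so the fork was at either 417 Hz or 429 Hz.
Filing a prong removes mass and raises the fork's frequency; the adjustment raises the fork's frequency.
The beat rate fell, so the adjustment moved the fork toward 423 Hz — it must have started below the reference.

417 Hz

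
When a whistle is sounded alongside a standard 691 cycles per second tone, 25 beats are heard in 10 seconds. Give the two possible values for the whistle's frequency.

688.5 Hz or 693.5 Hz

Beat frequency = 25/10 = 2.5 Hz.
|f − 691| = 2.5, so f = 691 ± 2.5.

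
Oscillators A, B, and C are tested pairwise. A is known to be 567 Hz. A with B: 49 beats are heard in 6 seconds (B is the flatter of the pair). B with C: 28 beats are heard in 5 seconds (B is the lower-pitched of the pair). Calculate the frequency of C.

564.4333 Hz

A–B: Beat frequency = 49/6 = 8.1667 Hz.
B is below A, so f_B = 567 − 8.1667 = 558.8333 Hz.
B–C: Beat frequency = 28/5 = 5.6 Hz.
C is above B, so f_C = 558.8333 + 5.6 = 564.4333 Hz.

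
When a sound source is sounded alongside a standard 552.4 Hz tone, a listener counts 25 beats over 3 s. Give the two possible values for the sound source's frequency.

544.0667 Hz or 560.7333 Hz

Beat frequency = 25/3 = 8.3333 Hz.
|f − 552.4| = 8.3333, so f = 552.4 ± 8.3333.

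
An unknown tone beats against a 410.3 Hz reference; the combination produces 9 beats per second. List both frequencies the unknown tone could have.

401.3 Hz or 419.3 Hz

|f − 410.3| = 9, so f = 410.3 ± 9.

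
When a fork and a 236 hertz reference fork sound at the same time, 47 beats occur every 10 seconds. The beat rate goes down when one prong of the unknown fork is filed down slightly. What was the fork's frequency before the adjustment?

Beat frequency = 47/10 = 4.7 Hz.
|f − 236| = 4.7, so the fork was at either 231.3 Hz or 240.7 Hz.
Filing a prong removes mass and raises the fork's frequency; the adjustment raises the fork's frequency.
The beat rate fell, so the adjustment moved the fork toward 236 Hz — it must have started below the reference.

231.3 Hz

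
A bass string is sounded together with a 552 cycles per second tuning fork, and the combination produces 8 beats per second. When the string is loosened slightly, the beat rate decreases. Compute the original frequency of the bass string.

|f − 552| = 8, so the bass string was at either 544 Hz or 560 Hz.
Reducing tension lowers a string's frequency; the adjustment lowers the bass string's frequency.
The beat rate fell, so the adjustment moved the bass string toward 552 Hz — it must have started above the reference.

560 Hz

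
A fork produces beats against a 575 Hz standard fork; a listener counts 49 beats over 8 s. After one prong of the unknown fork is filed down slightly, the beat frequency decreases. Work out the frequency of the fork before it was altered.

568.875 Hz

Beat frequency = 49/8 = 6.125 Hz.
|f − 575| = 6.125, so the fork was at either 568.875 Hz or 581.125 Hz.
Filing a prong removes mass and raises the fork's frequency; the adjustment raises the fork's frequency.
The beat rate fell, so the adjustment moved the fork toward 575 Hz — it must have started below the reference.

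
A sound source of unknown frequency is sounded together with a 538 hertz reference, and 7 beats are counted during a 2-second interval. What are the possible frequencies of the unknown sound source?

Beat frequency = 7/2 = 3.5 Hz.
|f − 538| = 3.5, so f = 538 ± 3.5.

534.5 Hz or 541.5 Hz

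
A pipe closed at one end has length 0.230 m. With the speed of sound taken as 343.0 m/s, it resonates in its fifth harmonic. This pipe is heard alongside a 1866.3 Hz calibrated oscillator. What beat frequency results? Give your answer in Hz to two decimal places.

Closed pipe (odd harmonics): f_n = n·v/(4L) = 5·343.0/(4·0.230) = 1864.1304 Hz.
f_beat = |1864.1304 − 1866.3| = 2.17 Hz.

2.17 Hz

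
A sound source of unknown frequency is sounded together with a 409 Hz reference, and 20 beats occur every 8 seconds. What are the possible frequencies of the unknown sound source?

Beat frequency = 20/8 = 2.5 Hz.
|f − 409| = 2.5, so f = 409 ± 2.5.

406.5 Hz or 411.5 Hz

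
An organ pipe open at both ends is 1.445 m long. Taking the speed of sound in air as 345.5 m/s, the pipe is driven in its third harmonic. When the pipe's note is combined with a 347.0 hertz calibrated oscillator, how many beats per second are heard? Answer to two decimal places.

11.65 Hz

Open pipe: f_n = n·v/(2L) = 3·345.5/(2·1.445) = 358.6505 Hz.
f_beat = |358.6505 − 347.0| = 11.65 Hz.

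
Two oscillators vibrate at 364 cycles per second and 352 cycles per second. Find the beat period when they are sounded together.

f_beat = |364 − 352| = 12 Hz.
Beat period T = 1 / f_beat = 1 / 12 s.

0.083 s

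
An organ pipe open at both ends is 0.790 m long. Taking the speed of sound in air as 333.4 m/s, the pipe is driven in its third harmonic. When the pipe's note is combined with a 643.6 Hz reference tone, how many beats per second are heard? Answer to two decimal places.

Open pipe: f_n = n·v/(2L) = 3·333.4/(2·0.790) = 633.0380 Hz.
f_beat = |633.0380 − 643.6| = 10.56 Hz.

10.56 Hz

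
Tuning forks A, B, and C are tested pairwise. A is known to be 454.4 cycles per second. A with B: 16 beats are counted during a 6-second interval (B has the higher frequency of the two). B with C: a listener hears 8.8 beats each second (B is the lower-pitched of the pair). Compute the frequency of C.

A–B: Beat frequency = 16/6 = 2.6667 Hz.
B is above A, so f_B = 454.4 + 2.6667 = 457.0667 Hz.
C is above B, so f_C = 457.0667 + 8.8 = 465.8667 Hz.

465.8667 Hz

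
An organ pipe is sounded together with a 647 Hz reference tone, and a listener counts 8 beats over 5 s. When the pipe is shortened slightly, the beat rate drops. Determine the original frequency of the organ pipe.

645.4 Hz

Beat frequency = 8/5 = 1.6 Hz.
|f − 647| = 1.6, so the organ pipe was at either 645.4 Hz or 648.6 Hz.
A shorter pipe has a higher fundamental; the adjustment raises the organ pipe's frequency.
The beat rate fell, so the adjustment moved the organ pipe toward 647 Hz — it must have started below the reference.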